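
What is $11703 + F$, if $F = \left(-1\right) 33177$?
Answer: $-21474$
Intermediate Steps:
$F = -33177$
$11703 + F = 11703 - 33177 = -21474$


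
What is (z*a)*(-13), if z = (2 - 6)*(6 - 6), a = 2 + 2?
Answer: 0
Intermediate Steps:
a = 4
z = 0 (z = -4*0 = 0)
(z*a)*(-13) = (0*4)*(-13) = 0*(-13) = 0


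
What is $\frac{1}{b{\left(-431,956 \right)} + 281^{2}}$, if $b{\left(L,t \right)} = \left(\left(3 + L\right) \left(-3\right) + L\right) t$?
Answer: $\frac{1}{894429} \approx 1.118 \cdot 10^{-6}$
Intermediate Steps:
$b{\left(L,t \right)} = t \left(-9 - 2 L\right)$ ($b{\left(L,t \right)} = \left(\left(-9 - 3 L\right) + L\right) t = \left(-9 - 2 L\right) t = t \left(-9 - 2 L\right)$)
$\frac{1}{b{\left(-431,956 \right)} + 281^{2}} = \frac{1}{\left(-1\right) 956 \left(9 + 2 \left(-431\right)\right) + 281^{2}} = \frac{1}{\left(-1\right) 956 \left(9 - 862\right) + 78961} = \frac{1}{\left(-1\right) 956 \left(-853\right) + 78961} = \frac{1}{815468 + 78961} = \frac{1}{894429}$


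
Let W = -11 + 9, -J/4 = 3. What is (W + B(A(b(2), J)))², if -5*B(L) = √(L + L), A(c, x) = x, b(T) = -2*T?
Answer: 76/25 + 8*I*√6/5 ≈ 3.04 + 3.9192*I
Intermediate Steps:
J = -12 (J = -4*3 = -12)
W = -2
B(L) = -√2*√L/5 (B(L) = -√(L + L)/5 = -√2*√L/5)
(W + B(A(b(2), J)))² = (-2 - √2*√(-12)/5)² = (-2 - √2*2*I*√3/5)² = (-2 - 2*I*√6/5)²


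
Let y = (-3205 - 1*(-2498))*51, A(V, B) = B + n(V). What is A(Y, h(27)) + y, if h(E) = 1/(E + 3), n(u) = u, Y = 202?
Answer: -1075649/30 ≈ -35855.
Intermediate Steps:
h(E) = 1/(3 + E)
A(V, B) = B + V
y = -36057 (y = (-3205 + 2498)*51 = -707*51 = -36057)
A(Y, h(27)) + y = (1/(3 + 27) + 202) - 36057 = (1/30 + 202) - 36057 = 6061/30 - 36057 = -1075649/30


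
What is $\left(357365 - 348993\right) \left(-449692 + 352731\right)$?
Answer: $-811757492$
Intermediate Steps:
$\left(357365 - 348993\right) \left(-449692 + 352731\right) = 8372 \left(-96961\right) = -811757492$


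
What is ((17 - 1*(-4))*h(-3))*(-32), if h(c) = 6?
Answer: -4032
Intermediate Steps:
((17 - 1*(-4))*h(-3))*(-32) = ((17 - 1*(-4))*6)*(-32) = ((17 + 4)*6)*(-32) = (21*6)*(-32) = 126*(-32) = -4032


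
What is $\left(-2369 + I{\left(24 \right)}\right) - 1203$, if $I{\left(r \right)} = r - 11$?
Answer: $-3559$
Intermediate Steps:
$I{\left(r \right)} = -11 + r$ ($I{\left(r \right)} = r - 11 = -11 + r$)
$\left(-2369 + I{\left(24 \right)}\right) - 1203 = \left(-2369 + \left(-11 + 24\right)\right) - 1203 = \left(-2369 + 13\right) - 1203 = -2356 - 1203 = -3559$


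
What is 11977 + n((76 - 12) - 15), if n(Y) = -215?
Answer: 11762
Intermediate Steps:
11977 + n((76 - 12) - 15) = 11977 - 215 = 11762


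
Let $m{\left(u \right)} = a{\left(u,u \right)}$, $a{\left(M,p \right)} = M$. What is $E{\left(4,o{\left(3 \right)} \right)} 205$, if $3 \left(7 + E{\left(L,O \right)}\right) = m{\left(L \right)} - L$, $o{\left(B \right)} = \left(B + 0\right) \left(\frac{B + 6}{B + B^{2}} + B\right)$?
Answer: $-1435$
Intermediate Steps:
$m{\left(u \right)} = u$
$o{\left(B \right)} = B \left(B + \frac{6 + B}{B + B^{2}}\right)$ ($o{\left(B \right)} = B \left(\frac{6 + B}{B + B^{2}} + B\right) = B \left(B + \frac{6 + B}{B + B^{2}}\right)$)
$E{\left(L,O \right)} = -7$ ($E{\left(L,O \right)} = -7 + \frac{L - L}{3} = -7 + \frac{1}{3} \cdot 0 = -7 + 0 = -7$)
$E{\left(4,o{\left(3 \right)} \right)} 205 = \left(-7\right) 205 = -1435$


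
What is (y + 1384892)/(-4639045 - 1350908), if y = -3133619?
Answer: 582909/1996651 ≈ 0.29194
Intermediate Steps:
(y + 1384892)/(-4639045 - 1350908) = (-3133619 + 1384892)/(-4639045 - 1350908) = -1748727/(-5989953) = -1748727*(-1/5989953) = 582909/1996651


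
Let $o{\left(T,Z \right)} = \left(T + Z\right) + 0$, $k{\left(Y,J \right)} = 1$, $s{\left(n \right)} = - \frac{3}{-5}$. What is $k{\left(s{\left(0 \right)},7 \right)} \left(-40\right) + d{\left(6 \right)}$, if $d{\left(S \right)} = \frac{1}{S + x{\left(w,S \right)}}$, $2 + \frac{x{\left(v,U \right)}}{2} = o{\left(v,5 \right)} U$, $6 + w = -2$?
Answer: $- \frac{1361}{34} \approx -40.029$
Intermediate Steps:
$s{\left(n \right)} = \frac{3}{5}$ ($s{\left(n \right)} = \left(-3\right) \left(- \frac{1}{5}\right) = \frac{3}{5}$)
$w = -8$ ($w = -6 - 2 = -8$)
$o{\left(T,Z \right)} = T + Z$
$x{\left(v,U \right)} = -4 + 2 U \left(5 + v\right)$ ($x{\left(v,U \right)} = -4 + 2 \left(v + 5\right) U = -4 + 2 \left(5 + v\right) U = -4 + 2 U \left(5 + v\right)$)
$d{\left(S \right)} = \frac{1}{-4 - 5 S}$ ($d{\left(S \right)} = \frac{1}{S + \left(-4 + 2 S \left(5 - 8\right)\right)} = \frac{1}{S + \left(-4 + 2 S \left(-3\right)\right)} = \frac{1}{S - \left(4 + 6 S\right)} = \frac{1}{-4 - 5 S}$)
$k{\left(s{\left(0 \right)},7 \right)} \left(-40\right) + d{\left(6 \right)} = 1 \left(-40\right) + \frac{1}{-4 - 30} = -40 + \frac{1}{-4 - 30} = -40 + \frac{1}{-34} = -40 - \frac{1}{34} = - \frac{1361}{34}$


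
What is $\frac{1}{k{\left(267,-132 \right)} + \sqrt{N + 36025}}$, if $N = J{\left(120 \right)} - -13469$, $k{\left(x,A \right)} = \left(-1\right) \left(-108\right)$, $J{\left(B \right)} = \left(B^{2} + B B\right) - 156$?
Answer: $- \frac{2}{1231} + \frac{\sqrt{8682}}{22158} \approx 0.0025804$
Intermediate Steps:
$J{\left(B \right)} = -156 + 2 B^{2}$ ($J{\left(B \right)} = \left(B^{2} + B^{2}\right) - 156 = 2 B^{2} - 156 = -156 + 2 B^{2}$)
$k{\left(x,A \right)} = 108$
$N = 42113$ ($N = \left(-156 + 2 \cdot 120^{2}\right) - -13469 = \left(-156 + 2 \cdot 14400\right) + 13469 = \left(-156 + 28800\right) + 13469 = 28644 + 13469 = 42113$)
$\frac{1}{k{\left(267,-132 \right)} + \sqrt{N + 36025}} = \frac{1}{108 + \sqrt{42113 + 36025}} = \frac{1}{108 + \sqrt{78138}} = \frac{1}{108 + 3 \sqrt{8682}}$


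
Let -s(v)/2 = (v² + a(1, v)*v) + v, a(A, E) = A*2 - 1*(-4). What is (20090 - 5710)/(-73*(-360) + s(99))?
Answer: 3595/1323 ≈ 2.7173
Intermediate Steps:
a(A, E) = 4 + 2*A (a(A, E) = 2*A + 4 = 4 + 2*A)
s(v) = -14*v - 2*v² (s(v) = -2*((v² + (4 + 2*1)*v) + v) = -2*((v² + (4 + 2)*v) + v) = -2*((v² + 6*v) + v) = -2*(v² + 7*v) = -14*v - 2*v²)
(20090 - 5710)/(-73*(-360) + s(99)) = (20090 - 5710)/(-73*(-360) - 2*99*(7 + 99)) = 14380/(26280 - 2*99*106) = 14380/(26280 - 20988) = 14380/5292 = 14380*(1/5292) = 3595/1323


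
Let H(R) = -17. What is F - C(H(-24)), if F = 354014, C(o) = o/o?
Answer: 354013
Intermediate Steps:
C(o) = 1
F - C(H(-24)) = 354014 - 1*1 = 354014 - 1 = 354013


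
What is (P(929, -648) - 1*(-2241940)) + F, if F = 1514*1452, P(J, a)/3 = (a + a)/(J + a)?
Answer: 1247711420/281 ≈ 4.4403e+6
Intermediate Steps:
P(J, a) = 6*a/(J + a) (P(J, a) = 3*((a + a)/(J + a)) = 3*((2*a)/(J + a)) = 3*(2*a/(J + a)) = 6*a/(J + a))
F = 2198328
(P(929, -648) - 1*(-2241940)) + F = (6*(-648)/(929 - 648) - 1*(-2241940)) + 2198328 = (6*(-648)/281 + 2241940) + 2198328 = (6*(-648)*(1/281) + 2241940) + 2198328 = (-3888/281 + 2241940) + 2198328 = 629981252/281 + 2198328 = 1247711420/281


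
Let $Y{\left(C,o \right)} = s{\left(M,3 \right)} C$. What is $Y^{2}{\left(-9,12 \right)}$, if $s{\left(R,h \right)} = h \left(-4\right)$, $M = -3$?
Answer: $11664$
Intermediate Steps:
$s{\left(R,h \right)} = - 4 h$
$Y{\left(C,o \right)} = - 12 C$ ($Y{\left(C,o \right)} = \left(-4\right) 3 C = - 12 C$)
$Y^{2}{\left(-9,12 \right)} = \left(\left(-12\right) \left(-9\right)\right)^{2} = 108^{2} = 11664$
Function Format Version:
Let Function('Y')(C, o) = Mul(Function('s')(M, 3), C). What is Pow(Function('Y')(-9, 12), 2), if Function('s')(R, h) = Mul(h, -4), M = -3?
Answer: 11664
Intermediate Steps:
Function('s')(R, h) = Mul(-4, h)
Function('Y')(C, o) = Mul(-12, C) (Function('Y')(C, o) = Mul(Mul(-4, 3), C) = Mul(-12, C))
Pow(Function('Y')(-9, 12), 2) = Pow(Mul(-12, -9), 2) = Pow(108, 2) = 11664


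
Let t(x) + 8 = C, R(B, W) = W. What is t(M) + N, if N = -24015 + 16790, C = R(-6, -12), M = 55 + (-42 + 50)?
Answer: -7245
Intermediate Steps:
M = 63 (M = 55 + 8 = 63)
C = -12
N = -7225
t(x) = -20 (t(x) = -8 - 12 = -20)
t(M) + N = -20 - 7225 = -7245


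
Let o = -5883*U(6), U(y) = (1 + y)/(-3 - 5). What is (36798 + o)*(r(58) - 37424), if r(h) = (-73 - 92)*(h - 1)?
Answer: -15714173385/8 ≈ -1.9643e+9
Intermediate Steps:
U(y) = -1/8 - y/8 (U(y) = (1 + y)/(-8) = (1 + y)*(-1/8) = -1/8 - y/8)
o = 41181/8 (o = -5883*(-1/8 - 1/8*6) = -5883*(-1/8 - 3/4) = -5883*(-7/8) = 41181/8 ≈ 5147.6)
r(h) = 165 - 165*h (r(h) = -165*(-1 + h) = 165 - 165*h)
(36798 + o)*(r(58) - 37424) = (36798 + 41181/8)*((165 - 165*58) - 37424) = 335565*((165 - 9570) - 37424)/8 = 335565*(-9405 - 37424)/8 = (335565/8)*(-46829) = -15714173385/8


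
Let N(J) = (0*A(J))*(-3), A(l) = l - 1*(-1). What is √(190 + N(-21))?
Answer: √190 ≈ 13.784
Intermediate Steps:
A(l) = 1 + l (A(l) = l + 1 = 1 + l)
N(J) = 0 (N(J) = (0*(1 + J))*(-3) = 0*(-3) = 0)
√(190 + N(-21)) = √(190 + 0) = √190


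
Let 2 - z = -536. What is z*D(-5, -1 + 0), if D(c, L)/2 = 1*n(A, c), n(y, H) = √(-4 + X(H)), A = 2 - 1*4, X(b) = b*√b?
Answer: 1076*√(-4 - 5*I*√5) ≈ 2135.0 - 3031.4*I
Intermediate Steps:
z = 538 (z = 2 - 1*(-536) = 2 + 536 = 538)
X(b) = b^(3/2)
A = -2 (A = 2 - 4 = -2)
n(y, H) = √(-4 + H^(3/2))
D(c, L) = 2*√(-4 + c^(3/2)) (D(c, L) = 2*(1*√(-4 + c^(3/2))) = 2*√(-4 + c^(3/2)))
z*D(-5, -1 + 0) = 538*(2*√(-4 + (-5)^(3/2))) = 538*(2*√(-4 - 5*I*√5)) = 1076*√(-4 - 5*I*√5)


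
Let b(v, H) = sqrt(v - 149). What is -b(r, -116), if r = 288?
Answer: -sqrt(139) ≈ -11.790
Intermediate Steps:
b(v, H) = sqrt(-149 + v)
-b(r, -116) = -sqrt(-149 + 288) = -sqrt(139)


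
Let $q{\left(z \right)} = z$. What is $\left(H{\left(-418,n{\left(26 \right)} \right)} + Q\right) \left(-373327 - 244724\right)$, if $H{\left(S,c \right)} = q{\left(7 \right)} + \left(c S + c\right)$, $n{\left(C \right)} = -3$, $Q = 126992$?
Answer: $-79265040750$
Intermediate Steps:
$H{\left(S,c \right)} = 7 + c + S c$ ($H{\left(S,c \right)} = 7 + \left(c S + c\right) = 7 + \left(S c + c\right) = 7 + \left(c + S c\right) = 7 + c + S c$)
$\left(H{\left(-418,n{\left(26 \right)} \right)} + Q\right) \left(-373327 - 244724\right) = \left(\left(7 - 3 - -1254\right) + 126992\right) \left(-373327 - 244724\right) = \left(\left(7 - 3 + 1254\right) + 126992\right) \left(-618051\right) = \left(1258 + 126992\right) \left(-618051\right) = 128250 \left(-618051\right) = -79265040750$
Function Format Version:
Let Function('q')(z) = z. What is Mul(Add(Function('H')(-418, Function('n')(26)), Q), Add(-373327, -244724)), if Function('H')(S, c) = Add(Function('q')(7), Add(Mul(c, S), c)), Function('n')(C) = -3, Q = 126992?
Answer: -79265040750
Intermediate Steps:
Function('H')(S, c) = Add(7, c, Mul(S, c)) (Function('H')(S, c) = Add(7, Add(Mul(c, S), c)) = Add(7, Add(Mul(S, c), c)) = Add(7, Add(c, Mul(S, c))) = Add(7, c, Mul(S, c)))
Mul(Add(Function('H')(-418, Function('n')(26)), Q), Add(-373327, -244724)) = Mul(Add(Add(7, -3, Mul(-418, -3)), 126992), Add(-373327, -244724)) = Mul(Add(Add(7, -3, 1254), 126992), -618051) = Mul(Add(1258, 126992), -618051) = Mul(128250, -618051) = -79265040750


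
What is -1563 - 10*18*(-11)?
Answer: 417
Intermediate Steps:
-1563 - 10*18*(-11) = -1563 - 180*(-11) = -1563 - 1*(-1980) = -1563 + 1980 = 417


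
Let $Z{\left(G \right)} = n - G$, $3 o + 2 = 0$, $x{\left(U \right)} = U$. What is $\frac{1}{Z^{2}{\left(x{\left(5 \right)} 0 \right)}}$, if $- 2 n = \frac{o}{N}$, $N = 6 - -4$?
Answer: $900$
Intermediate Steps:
$N = 10$ ($N = 6 + 4 = 10$)
$o = - \frac{2}{3}$ ($o = - \frac{2}{3} + \frac{1}{3} \cdot 0 = - \frac{2}{3} + 0 = - \frac{2}{3} \approx -0.66667$)
$n = \frac{1}{30}$ ($n = - \frac{\left(- \frac{2}{3}\right) \frac{1}{10}}{2} = \left(- \frac{1}{2}\right) \left(- \frac{1}{15}\right) = \frac{1}{30} \approx 0.033333$)
$Z{\left(G \right)} = \frac{1}{30} - G$
$\frac{1}{Z^{2}{\left(x{\left(5 \right)} 0 \right)}} = \frac{1}{\left(\frac{1}{30} - 5 \cdot 0\right)^{2}} = \frac{1}{\left(\frac{1}{30} - 0\right)^{2}} = \frac{1}{\left(\frac{1}{30} + 0\right)^{2}} = \frac{1}{\left(\frac{1}{30}\right)^{2}} = \frac{1}{\frac{1}{900}} = 900$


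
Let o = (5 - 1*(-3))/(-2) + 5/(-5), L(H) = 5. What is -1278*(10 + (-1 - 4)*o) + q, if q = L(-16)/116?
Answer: -5188675/116 ≈ -44730.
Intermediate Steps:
o = -5 (o = (5 + 3)*(-½) + 5*(-⅕) = 8*(-½) - 1 = -4 - 1 = -5)
q = 5/116 ≈ 0.043103
-1278*(10 + (-1 - 4)*o) + q = -1278*(10 + (-1 - 4)*(-5)) + 5/116 = -1278*(10 - 5*(-5)) + 5/116 = -1278*(10 + 25) + 5/116 = -1278*35 + 5/116 = -142*315 + 5/116 = -44730 + 5/116 = -5188675/116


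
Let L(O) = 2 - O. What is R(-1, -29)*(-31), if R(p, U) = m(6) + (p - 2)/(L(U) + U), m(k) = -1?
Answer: 155/2 ≈ 77.500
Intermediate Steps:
R(p, U) = -2 + p/2 (R(p, U) = -1 + (p - 2)/((2 - U) + U) = -1 + (-2 + p)/2 = -1 + (-2 + p)*(½) = -1 + (-1 + p/2) = -2 + p/2)
R(-1, -29)*(-31) = (-2 + (½)*(-1))*(-31) = (-2 - ½)*(-31) = -5/2*(-31) = 155/2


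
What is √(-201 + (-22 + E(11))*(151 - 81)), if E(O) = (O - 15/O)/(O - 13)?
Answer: I*√251471/11 ≈ 45.588*I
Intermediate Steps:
E(O) = (O - 15/O)/(-13 + O)
√(-201 + (-22 + E(11))*(151 - 81)) = √(-201 + (-22 + (-15 + 11²)/(11*(-13 + 11)))*(151 - 81)) = √(-201 + (-22 + (1/11)*(-15 + 121)/(-2))*70) = √(-201 + (-22 + (1/11)*(-½)*106)*70) = √(-201 + (-22 - 53/11)*70) = √(-201 - 295/11*70) = √(-201 - 20650/11) = √(-22861/11) = I*√251471/11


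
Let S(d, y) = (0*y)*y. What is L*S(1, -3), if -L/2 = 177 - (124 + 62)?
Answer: 0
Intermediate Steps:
S(d, y) = 0 (S(d, y) = 0*y = 0)
L = 18 (L = -2*(177 - (124 + 62)) = -2*(177 - 1*186) = -2*(177 - 186) = -2*(-9) = 18)
L*S(1, -3) = 18*0 = 0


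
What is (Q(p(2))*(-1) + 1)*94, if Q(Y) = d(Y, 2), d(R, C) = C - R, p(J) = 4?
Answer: 282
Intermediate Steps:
Q(Y) = 2 - Y
(Q(p(2))*(-1) + 1)*94 = ((2 - 1*4)*(-1) + 1)*94 = ((2 - 4)*(-1) + 1)*94 = (-2*(-1) + 1)*94 = (2 + 1)*94 = 3*94 = 282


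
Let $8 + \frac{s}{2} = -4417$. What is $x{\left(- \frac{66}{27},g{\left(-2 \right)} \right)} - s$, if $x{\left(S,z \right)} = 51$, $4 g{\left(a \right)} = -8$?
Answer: $8901$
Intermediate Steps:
$s = -8850$ ($s = -16 + 2 \left(-4417\right) = -16 - 8834 = -8850$)
$g{\left(a \right)} = -2$ ($g{\left(a \right)} = \frac{1}{4} \left(-8\right) = -2$)
$x{\left(- \frac{66}{27},g{\left(-2 \right)} \right)} - s = 51 - -8850 = 51 + 8850 = 8901$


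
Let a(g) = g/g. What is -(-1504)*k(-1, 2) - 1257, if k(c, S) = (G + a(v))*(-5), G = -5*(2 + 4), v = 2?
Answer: 216823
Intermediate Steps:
G = -30 (G = -5*6 = -30)
a(g) = 1
k(c, S) = 145 (k(c, S) = (-30 + 1)*(-5) = -29*(-5) = 145)
-(-1504)*k(-1, 2) - 1257 = -(-1504)*145 - 1257 = -188*(-1160) - 1257 = 218080 - 1257 = 216823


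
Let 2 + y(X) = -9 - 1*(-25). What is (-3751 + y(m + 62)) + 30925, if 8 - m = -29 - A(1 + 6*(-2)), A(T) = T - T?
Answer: 27188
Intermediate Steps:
A(T) = 0
m = 37 (m = 8 - (-29 - 1*0) = 8 - (-29 + 0) = 8 - 1*(-29) = 8 + 29 = 37)
y(X) = 14 (y(X) = -2 + (-9 - 1*(-25)) = -2 + (-9 + 25) = -2 + 16 = 14)
(-3751 + y(m + 62)) + 30925 = (-3751 + 14) + 30925 = -3737 + 30925 = 27188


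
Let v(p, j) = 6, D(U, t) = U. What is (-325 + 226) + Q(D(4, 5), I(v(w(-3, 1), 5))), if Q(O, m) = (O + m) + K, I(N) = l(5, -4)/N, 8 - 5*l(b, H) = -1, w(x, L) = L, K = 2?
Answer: -927/10 ≈ -92.700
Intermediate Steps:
l(b, H) = 9/5 (l(b, H) = 8/5 - 1/5*(-1) = 8/5 + 1/5 = 9/5)
I(N) = 9/(5*N)
Q(O, m) = 2 + O + m (Q(O, m) = (O + m) + 2 = 2 + O + m)
(-325 + 226) + Q(D(4, 5), I(v(w(-3, 1), 5))) = (-325 + 226) + (2 + 4 + (9/5)/6) = -99 + (2 + 4 + (9/5)*(1/6)) = -99 + (2 + 4 + 3/10) = -99 + 63/10 = -927/10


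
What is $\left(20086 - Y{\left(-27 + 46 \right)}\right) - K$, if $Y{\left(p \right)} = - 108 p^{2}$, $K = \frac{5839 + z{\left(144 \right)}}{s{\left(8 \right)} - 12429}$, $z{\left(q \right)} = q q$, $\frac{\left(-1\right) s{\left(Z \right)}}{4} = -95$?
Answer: $\frac{711809201}{12049} \approx 59076.0$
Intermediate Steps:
$s{\left(Z \right)} = 380$ ($s{\left(Z \right)} = \left(-4\right) \left(-95\right) = 380$)
$z{\left(q \right)} = q^{2}$
$K = - \frac{26575}{12049}$ ($K = \frac{5839 + 144^{2}}{380 - 12429} = \frac{5839 + 20736}{-12049} = 26575 \left(- \frac{1}{12049}\right) = - \frac{26575}{12049} \approx -2.2056$)
$\left(20086 - Y{\left(-27 + 46 \right)}\right) - K = \left(20086 - - 108 \left(-27 + 46\right)^{2}\right) - - \frac{26575}{12049} = \left(20086 - - 108 \cdot 19^{2}\right) + \frac{26575}{12049} = \left(20086 - \left(-108\right) 361\right) + \frac{26575}{12049} = \left(20086 - -38988\right) + \frac{26575}{12049} = \left(20086 + 38988\right) + \frac{26575}{12049} = 59074 + \frac{26575}{12049} = \frac{711809201}{12049}$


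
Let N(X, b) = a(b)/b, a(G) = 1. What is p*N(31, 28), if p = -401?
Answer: -401/28 ≈ -14.321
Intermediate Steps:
N(X, b) = 1/b
p*N(31, 28) = -401/28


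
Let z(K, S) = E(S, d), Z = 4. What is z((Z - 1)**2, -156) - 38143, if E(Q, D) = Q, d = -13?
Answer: -38299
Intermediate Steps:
z(K, S) = S
z((Z - 1)**2, -156) - 38143 = -156 - 38143 = -38299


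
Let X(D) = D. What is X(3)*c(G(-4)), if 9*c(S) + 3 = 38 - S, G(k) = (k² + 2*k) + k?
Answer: 31/3 ≈ 10.333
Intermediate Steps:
G(k) = k² + 3*k
c(S) = 35/9 - S/9 (c(S) = -⅓ + (38 - S)/9 = -⅓ + (38/9 - S/9) = 35/9 - S/9)
X(3)*c(G(-4)) = 3*(35/9 - (-4)*(3 - 4)/9) = 3*(35/9 - (-4)*(-1)/9) = 3*(35/9 - ⅑*4) = 3*(35/9 - 4/9) = 3*(31/9) = 31/3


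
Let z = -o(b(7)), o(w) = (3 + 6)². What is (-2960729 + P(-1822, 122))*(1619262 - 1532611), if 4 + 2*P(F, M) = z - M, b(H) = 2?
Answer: -513118193915/2 ≈ -2.5656e+11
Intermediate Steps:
o(w) = 81 (o(w) = 9² = 81)
z = -81 (z = -1*81 = -81)
P(F, M) = -85/2 - M/2 (P(F, M) = -2 + (-81 - M)/2 = -2 + (-81/2 - M/2) = -85/2 - M/2)
(-2960729 + P(-1822, 122))*(1619262 - 1532611) = (-2960729 + (-85/2 - ½*122))*(1619262 - 1532611) = (-2960729 + (-85/2 - 61))*86651 = (-2960729 - 207/2)*86651 = -5921665/2*86651 = -513118193915/2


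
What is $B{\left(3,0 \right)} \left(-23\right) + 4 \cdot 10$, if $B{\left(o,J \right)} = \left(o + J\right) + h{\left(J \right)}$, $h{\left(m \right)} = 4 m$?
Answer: $-29$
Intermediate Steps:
$B{\left(o,J \right)} = o + 5 J$ ($B{\left(o,J \right)} = \left(o + J\right) + 4 J = \left(J + o\right) + 4 J = o + 5 J$)
$B{\left(3,0 \right)} \left(-23\right) + 4 \cdot 10 = \left(3 + 5 \cdot 0\right) \left(-23\right) + 4 \cdot 10 = \left(3 + 0\right) \left(-23\right) + 40 = 3 \left(-23\right) + 40 = -69 + 40 = -29$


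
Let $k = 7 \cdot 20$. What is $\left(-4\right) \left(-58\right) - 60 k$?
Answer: $-8168$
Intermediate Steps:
$k = 140$
$\left(-4\right) \left(-58\right) - 60 k = \left(-4\right) \left(-58\right) - 8400 = 232 - 8400 = -8168$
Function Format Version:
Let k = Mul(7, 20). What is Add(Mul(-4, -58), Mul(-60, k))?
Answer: -8168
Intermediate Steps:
k = 140
Add(Mul(-4, -58), Mul(-60, k)) = Add(Mul(-4, -58), Mul(-60, 140)) = Add(232, -8400) = -8168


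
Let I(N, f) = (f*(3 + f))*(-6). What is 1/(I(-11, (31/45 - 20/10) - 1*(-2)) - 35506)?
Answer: -675/23976842 ≈ -2.8152e-5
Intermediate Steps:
I(N, f) = -6*f*(3 + f)
1/(I(-11, (31/45 - 20/10) - 1*(-2)) - 35506) = 1/(-6*((31/45 - 20/10) - 1*(-2))*(3 + ((31/45 - 20/10) - 1*(-2))) - 35506) = 1/(-6*((31*(1/45) - 20*1/10) + 2)*(3 + ((31*(1/45) - 20*1/10) + 2)) - 35506) = 1/(-6*((31/45 - 2) + 2)*(3 + ((31/45 - 2) + 2)) - 35506) = 1/(-6*(-59/45 + 2)*(3 + (-59/45 + 2)) - 35506) = 1/(-6*31/45*(3 + 31/45) - 35506) = 1/(-6*31/45*166/45 - 35506) = 1/(-10292/675 - 35506) = 1/(-23976842/675) = -675/23976842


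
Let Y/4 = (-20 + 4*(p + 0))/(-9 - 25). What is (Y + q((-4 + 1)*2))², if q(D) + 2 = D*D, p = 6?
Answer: 324900/289 ≈ 1124.2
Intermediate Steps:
q(D) = -2 + D² (q(D) = -2 + D*D = -2 + D²)
Y = -8/17 (Y = 4*((-20 + 4*(6 + 0))/(-9 - 25)) = 4*((-20 + 4*6)/(-34)) = 4*((-20 + 24)*(-1/34)) = 4*(4*(-1/34)) = 4*(-2/17) = -8/17 ≈ -0.47059)
(Y + q((-4 + 1)*2))² = (-8/17 + (-2 + ((-4 + 1)*2)²))² = (-8/17 + (-2 + (-3*2)²))² = (-8/17 + (-2 + (-6)²))² = (-8/17 + (-2 + 36))² = (-8/17 + 34)² = (570/17)² = 324900/289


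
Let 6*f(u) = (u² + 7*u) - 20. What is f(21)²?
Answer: 80656/9 ≈ 8961.8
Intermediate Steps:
f(u) = -10/3 + u²/6 + 7*u/6 (f(u) = ((u² + 7*u) - 20)/6 = (-20 + u² + 7*u)/6 = -10/3 + u²/6 + 7*u/6)
f(21)² = (-10/3 + (⅙)*21² + (7/6)*21)² = (-10/3 + (⅙)*441 + 49/2)² = (-10/3 + 147/2 + 49/2)² = (284/3)² = 80656/9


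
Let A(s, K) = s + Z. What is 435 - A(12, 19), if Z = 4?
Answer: 419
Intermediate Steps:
A(s, K) = 4 + s (A(s, K) = s + 4 = 4 + s)
435 - A(12, 19) = 435 - (4 + 12) = 435 - 1*16 = 435 - 16 = 419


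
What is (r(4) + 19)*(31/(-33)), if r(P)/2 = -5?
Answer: -93/11 ≈ -8.4545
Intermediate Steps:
r(P) = -10 (r(P) = 2*(-5) = -10)
(r(4) + 19)*(31/(-33)) = (-10 + 19)*(31/(-33)) = 9*(31*(-1/33)) = 9*(-31/33) = -93/11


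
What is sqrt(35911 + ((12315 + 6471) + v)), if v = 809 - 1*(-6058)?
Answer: 2*sqrt(15391) ≈ 248.12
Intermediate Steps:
v = 6867 (v = 809 + 6058 = 6867)
sqrt(35911 + ((12315 + 6471) + v)) = sqrt(35911 + ((12315 + 6471) + 6867)) = sqrt(35911 + (18786 + 6867)) = sqrt(35911 + 25653) = sqrt(61564) = 2*sqrt(15391)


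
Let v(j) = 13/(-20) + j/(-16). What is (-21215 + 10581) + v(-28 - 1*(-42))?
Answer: -425421/40 ≈ -10636.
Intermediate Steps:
v(j) = -13/20 - j/16 (v(j) = 13*(-1/20) + j*(-1/16) = -13/20 - j/16)
(-21215 + 10581) + v(-28 - 1*(-42)) = (-21215 + 10581) + (-13/20 - (-28 - 1*(-42))/16) = -10634 + (-13/20 - (-28 + 42)/16) = -10634 + (-13/20 - 1/16*14) = -10634 + (-13/20 - 7/8) = -10634 - 61/40 = -425421/40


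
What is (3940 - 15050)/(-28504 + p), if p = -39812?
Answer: 5555/34158 ≈ 0.16263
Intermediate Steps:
(3940 - 15050)/(-28504 + p) = (3940 - 15050)/(-28504 - 39812) = -11110/(-68316) = -11110*(-1/68316) = 5555/34158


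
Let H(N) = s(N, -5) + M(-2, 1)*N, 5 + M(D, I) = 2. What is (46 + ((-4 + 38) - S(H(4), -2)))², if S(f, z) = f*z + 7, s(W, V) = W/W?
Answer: 2601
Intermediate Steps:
M(D, I) = -3 (M(D, I) = -5 + 2 = -3)
s(W, V) = 1
H(N) = 1 - 3*N
S(f, z) = 7 + f*z
(46 + ((-4 + 38) - S(H(4), -2)))² = (46 + ((-4 + 38) - (7 + (1 - 3*4)*(-2))))² = (46 + (34 - (7 + (1 - 12)*(-2))))² = (46 + (34 - (7 - 11*(-2))))² = (46 + (34 - (7 + 22)))² = (46 + (34 - 1*29))² = (46 + (34 - 29))² = (46 + 5)² = 51² = 2601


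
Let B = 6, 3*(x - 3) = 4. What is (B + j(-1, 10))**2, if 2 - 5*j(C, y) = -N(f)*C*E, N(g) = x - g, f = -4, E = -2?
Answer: 21316/225 ≈ 94.738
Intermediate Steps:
x = 13/3 (x = 3 + (1/3)*4 = 3 + 4/3 = 13/3 ≈ 4.3333)
N(g) = 13/3 - g
j(C, y) = 2/5 - 10*C/3 (j(C, y) = 2/5 - (-1)*((13/3 - 1*(-4))*C)*(-2)/5 = 2/5 - (-1)*((13/3 + 4)*C)*(-2)/5 = 2/5 - (-1)*(25*C/3)*(-2)/5 = 2/5 - (-1)*(-50*C/3)/5 = 2/5 - 10*C/3)
(B + j(-1, 10))**2 = (6 + (2/5 - 10/3*(-1)))**2 = (6 + (2/5 + 10/3))**2 = (6 + 56/15)**2 = (146/15)**2 = 21316/225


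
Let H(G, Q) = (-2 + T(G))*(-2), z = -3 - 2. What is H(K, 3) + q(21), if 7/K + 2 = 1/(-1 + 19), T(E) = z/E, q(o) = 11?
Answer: 110/9 ≈ 12.222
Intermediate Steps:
z = -5
T(E) = -5/E
K = -18/5 (K = 7/(-2 + 1/(-1 + 19)) = 7/(-2 + 1/18) = 7/(-35/18) = 7*(-18/35) = -18/5 ≈ -3.6000)
H(G, Q) = 4 + 10/G (H(G, Q) = (-2 - 5/G)*(-2) = 4 + 10/G)
H(K, 3) + q(21) = (4 + 10/(-18/5)) + 11 = (4 + 10*(-5/18)) + 11 = (4 - 25/9) + 11 = 11/9 + 11 = 110/9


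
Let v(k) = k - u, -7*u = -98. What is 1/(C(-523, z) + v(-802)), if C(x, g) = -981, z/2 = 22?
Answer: -1/1797 ≈ -0.00055648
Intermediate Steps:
u = 14 (u = -⅐*(-98) = 14)
z = 44 (z = 2*22 = 44)
v(k) = -14 + k (v(k) = k - 1*14 = k - 14 = -14 + k)
1/(C(-523, z) + v(-802)) = 1/(-981 + (-14 - 802)) = 1/(-981 - 816) = 1/(-1797) = -1/1797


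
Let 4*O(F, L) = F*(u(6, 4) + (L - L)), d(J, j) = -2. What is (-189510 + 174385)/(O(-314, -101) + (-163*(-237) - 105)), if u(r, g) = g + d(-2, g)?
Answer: -15125/38369 ≈ -0.39420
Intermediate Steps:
u(r, g) = -2 + g (u(r, g) = g - 2 = -2 + g)
O(F, L) = F/2 (O(F, L) = (F*((-2 + 4) + (L - L)))/4 = (F*(2 + 0))/4 = (F*2)/4 = (2*F)/4 = F/2)
(-189510 + 174385)/(O(-314, -101) + (-163*(-237) - 105)) = (-189510 + 174385)/((½)*(-314) + (-163*(-237) - 105)) = -15125/(-157 + (38631 - 105)) = -15125/(-157 + 38526) = -15125/38369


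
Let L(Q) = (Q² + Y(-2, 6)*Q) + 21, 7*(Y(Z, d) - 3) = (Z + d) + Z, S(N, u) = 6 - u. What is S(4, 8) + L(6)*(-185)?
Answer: -99359/7 ≈ -14194.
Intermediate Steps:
Y(Z, d) = 3 + d/7 + 2*Z/7 (Y(Z, d) = 3 + ((Z + d) + Z)/7 = 3 + (d + 2*Z)/7 = 3 + (d/7 + 2*Z/7) = 3 + d/7 + 2*Z/7)
L(Q) = 21 + Q² + 23*Q/7 (L(Q) = (Q² + (3 + (⅐)*6 + (2/7)*(-2))*Q) + 21 = (Q² + (3 + 6/7 - 4/7)*Q) + 21 = (Q² + 23*Q/7) + 21 = 21 + Q² + 23*Q/7)
S(4, 8) + L(6)*(-185) = (6 - 1*8) + (21 + 6² + (23/7)*6)*(-185) = (6 - 8) + (21 + 36 + 138/7)*(-185) = -2 + (537/7)*(-185) = -2 - 99345/7 = -99359/7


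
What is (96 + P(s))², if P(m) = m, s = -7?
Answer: 7921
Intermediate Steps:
(96 + P(s))² = (96 - 7)² = 89² = 7921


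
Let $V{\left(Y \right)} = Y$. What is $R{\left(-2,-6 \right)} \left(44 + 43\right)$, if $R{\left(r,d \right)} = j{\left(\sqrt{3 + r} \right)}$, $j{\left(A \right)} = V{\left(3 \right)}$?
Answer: $261$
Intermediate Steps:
$j{\left(A \right)} = 3$
$R{\left(r,d \right)} = 3$
$R{\left(-2,-6 \right)} \left(44 + 43\right) = 3 \left(44 + 43\right) = 3 \cdot 87 = 261$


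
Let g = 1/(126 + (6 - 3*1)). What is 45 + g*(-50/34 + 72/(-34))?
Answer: 98624/2193 ≈ 44.972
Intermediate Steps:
g = 1/129 (g = 1/(126 + (6 - 3)) = 1/(126 + 3) = 1/129 ≈ 0.0077519)
45 + g*(-50/34 + 72/(-34)) = 45 + (-50/34 + 72/(-34))/129 = 45 + (-50*1/34 + 72*(-1/34))/129 = 45 + (-25/17 - 36/17)/129 = 45 + (1/129)*(-61/17) = 45 - 61/2193 = 98624/2193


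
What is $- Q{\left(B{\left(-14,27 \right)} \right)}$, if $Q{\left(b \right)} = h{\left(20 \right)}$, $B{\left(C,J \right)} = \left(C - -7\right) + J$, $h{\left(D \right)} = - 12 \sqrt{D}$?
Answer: $24 \sqrt{5} \approx 53.666$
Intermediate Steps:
$B{\left(C,J \right)} = 7 + C + J$ ($B{\left(C,J \right)} = \left(C + 7\right) + J = \left(7 + C\right) + J = 7 + C + J$)
$Q{\left(b \right)} = - 24 \sqrt{5}$ ($Q{\left(b \right)} = - 12 \sqrt{20} = - 12 \cdot 2 \sqrt{5} = - 24 \sqrt{5}$)
$- Q{\left(B{\left(-14,27 \right)} \right)} = - \left(-24\right) \sqrt{5} = 24 \sqrt{5}$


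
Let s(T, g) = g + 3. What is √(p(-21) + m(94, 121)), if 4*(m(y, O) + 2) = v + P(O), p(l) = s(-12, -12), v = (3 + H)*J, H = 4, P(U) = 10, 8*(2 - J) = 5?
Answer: I*√390/8 ≈ 2.4686*I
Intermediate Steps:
J = 11/8 (J = 2 - ⅛*5 = 2 - 5/8 = 11/8 ≈ 1.3750)
s(T, g) = 3 + g
v = 77/8 (v = (3 + 4)*(11/8) = 7*(11/8) = 77/8 ≈ 9.6250)
p(l) = -9 (p(l) = 3 - 12 = -9)
m(y, O) = 93/32 (m(y, O) = -2 + (77/8 + 10)/4 = -2 + (¼)*(157/8) = -2 + 157/32 = 93/32)
√(p(-21) + m(94, 121)) = √(-9 + 93/32) = √(-195/32) = I*√390/8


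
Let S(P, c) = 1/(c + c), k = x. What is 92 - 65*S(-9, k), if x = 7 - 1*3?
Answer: 671/8 ≈ 83.875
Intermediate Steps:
x = 4 (x = 7 - 3 = 4)
k = 4
S(P, c) = 1/(2*c)
92 - 65*S(-9, k) = 92 - 65/(2*4) = 92 - 65*1/8 = 92 - 65/8 = 671/8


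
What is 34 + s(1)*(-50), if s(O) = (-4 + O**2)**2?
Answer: -416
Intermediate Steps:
34 + s(1)*(-50) = 34 + (-4 + 1**2)**2*(-50) = 34 + (-4 + 1)**2*(-50) = 34 + (-3)**2*(-50) = 34 + 9*(-50) = 34 - 450 = -416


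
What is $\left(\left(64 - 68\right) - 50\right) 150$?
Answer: $-8100$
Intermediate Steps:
$\left(\left(64 - 68\right) - 50\right) 150 = \left(-4 - 50\right) 150 = \left(-54\right) 150 = -8100$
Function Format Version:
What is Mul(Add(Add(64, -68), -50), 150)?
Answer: -8100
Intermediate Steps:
Mul(Add(Add(64, -68), -50), 150) = Mul(Add(-4, -50), 150) = Mul(-54, 150) = -8100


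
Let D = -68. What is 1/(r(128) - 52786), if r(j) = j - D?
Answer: -1/52590 ≈ -1.9015e-5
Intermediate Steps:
r(j) = 68 + j (r(j) = j - 1*(-68) = j + 68 = 68 + j)
1/(r(128) - 52786) = 1/((68 + 128) - 52786) = 1/(196 - 52786) = 1/(-52590) = -1/52590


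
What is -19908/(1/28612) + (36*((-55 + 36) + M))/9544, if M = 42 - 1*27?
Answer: -679541981346/1193 ≈ -5.6961e+8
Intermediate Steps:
M = 15 (M = 42 - 27 = 15)
-19908/(1/28612) + (36*((-55 + 36) + M))/9544 = -19908/(1/28612) + (36*((-55 + 36) + 15))/9544 = -19908/1/28612 + (36*(-19 + 15))*(1/9544) = -19908*28612 + (36*(-4))*(1/9544) = -569607696 - 144*1/9544 = -569607696 - 18/1193 = -679541981346/1193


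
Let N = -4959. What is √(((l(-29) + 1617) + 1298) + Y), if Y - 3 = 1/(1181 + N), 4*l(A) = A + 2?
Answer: √41553094267/3778 ≈ 53.956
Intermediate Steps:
l(A) = ½ + A/4 (l(A) = (A + 2)/4 = (2 + A)/4 = ½ + A/4)
Y = 11333/3778 (Y = 3 + 1/(1181 - 4959) = 3 + 1/(-3778) = 3 - 1/3778 = 11333/3778 ≈ 2.9997)
√(((l(-29) + 1617) + 1298) + Y) = √((((½ + (¼)*(-29)) + 1617) + 1298) + 11333/3778) = √((((½ - 29/4) + 1617) + 1298) + 11333/3778) = √(((-27/4 + 1617) + 1298) + 11333/3778) = √((6441/4 + 1298) + 11333/3778) = √(11633/4 + 11333/3778) = √(21997403/7556) = √41553094267/3778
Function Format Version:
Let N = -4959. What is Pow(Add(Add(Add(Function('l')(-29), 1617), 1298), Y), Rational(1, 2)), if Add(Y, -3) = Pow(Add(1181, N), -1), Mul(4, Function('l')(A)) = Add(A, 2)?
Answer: Mul(Rational(1, 3778), Pow(41553094267, Rational(1, 2))) ≈ 53.956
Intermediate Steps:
Function('l')(A) = Add(Rational(1, 2), Mul(Rational(1, 4), A)) (Function('l')(A) = Mul(Rational(1, 4), Add(A, 2)) = Mul(Rational(1, 4), Add(2, A)) = Add(Rational(1, 2), Mul(Rational(1, 4), A)))
Y = Rational(11333, 3778) (Y = Add(3, Pow(Add(1181, -4959), -1)) = Add(3, Pow(-3778, -1)) = Add(3, Rational(-1, 3778)) = Rational(11333, 3778) ≈ 2.9997)
Pow(Add(Add(Add(Function('l')(-29), 1617), 1298), Y), Rational(1, 2)) = Pow(Add(Add(Add(Add(Rational(1, 2), Mul(Rational(1, 4), -29)), 1617), 1298), Rational(11333, 3778)), Rational(1, 2)) = Pow(Add(Add(Add(Add(Rational(1, 2), Rational(-29, 4)), 1617), 1298), Rational(11333, 3778)), Rational(1, 2)) = Pow(Add(Add(Add(Rational(-27, 4), 1617), 1298), Rational(11333, 3778)), Rational(1, 2)) = Pow(Add(Add(Rational(6441, 4), 1298), Rational(11333, 3778)), Rational(1, 2)) = Pow(Add(Rational(11633, 4), Rational(11333, 3778)), Rational(1, 2)) = Pow(Rational(21997403, 7556), Rational(1, 2)) = Mul(Rational(1, 3778), Pow(41553094267, Rational(1, 2)))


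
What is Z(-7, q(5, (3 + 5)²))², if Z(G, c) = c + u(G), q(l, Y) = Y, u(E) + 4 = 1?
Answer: 3721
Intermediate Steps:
u(E) = -3 (u(E) = -4 + 1 = -3)
Z(G, c) = -3 + c (Z(G, c) = c - 3 = -3 + c)
Z(-7, q(5, (3 + 5)²))² = (-3 + (3 + 5)²)² = (-3 + 8²)² = (-3 + 64)² = 61² = 3721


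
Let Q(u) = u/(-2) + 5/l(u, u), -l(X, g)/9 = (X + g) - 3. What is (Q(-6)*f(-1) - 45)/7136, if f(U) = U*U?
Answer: -1133/192672 ≈ -0.0058805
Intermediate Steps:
l(X, g) = 27 - 9*X - 9*g (l(X, g) = -9*((X + g) - 3) = -9*(-3 + X + g) = 27 - 9*X - 9*g)
f(U) = U²
Q(u) = 5/(27 - 18*u) - u/2 (Q(u) = u/(-2) + 5/(27 - 9*u - 9*u) = u*(-½) + 5/(27 - 18*u) = -u/2 + 5/(27 - 18*u) = 5/(27 - 18*u) - u/2)
(Q(-6)*f(-1) - 45)/7136 = (((-10 - 18*(-6)² + 27*(-6))/(18*(-3 + 2*(-6))))*(-1)² - 45)/7136 = (((-10 - 18*36 - 162)/(18*(-3 - 12)))*1 - 45)*(1/7136) = (((1/18)*(-10 - 648 - 162)/(-15))*1 - 45)*(1/7136) = (((1/18)*(-1/15)*(-820))*1 - 45)*(1/7136) = ((82/27)*1 - 45)*(1/7136) = (82/27 - 45)*(1/7136) = -1133/27*1/7136 = -1133/192672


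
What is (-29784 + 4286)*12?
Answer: -305976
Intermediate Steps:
(-29784 + 4286)*12 = -25498*12 = -305976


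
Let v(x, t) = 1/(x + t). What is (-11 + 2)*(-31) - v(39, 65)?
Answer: 29015/104 ≈ 278.99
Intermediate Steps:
v(x, t) = 1/(t + x)
(-11 + 2)*(-31) - v(39, 65) = (-11 + 2)*(-31) - 1/(65 + 39) = -9*(-31) - 1/104 = 279 - 1*1/104 = 279 - 1/104 = 29015/104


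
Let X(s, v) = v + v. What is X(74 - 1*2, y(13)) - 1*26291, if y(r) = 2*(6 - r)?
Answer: -26319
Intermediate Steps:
y(r) = 12 - 2*r
X(s, v) = 2*v
X(74 - 1*2, y(13)) - 1*26291 = 2*(12 - 2*13) - 1*26291 = 2*(12 - 26) - 26291 = 2*(-14) - 26291 = -28 - 26291 = -26319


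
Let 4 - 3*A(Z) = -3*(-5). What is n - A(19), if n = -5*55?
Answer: -814/3 ≈ -271.33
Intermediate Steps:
A(Z) = -11/3 (A(Z) = 4/3 - (-1)*(-5) = 4/3 - ⅓*15 = 4/3 - 5 = -11/3)
n = -275
n - A(19) = -275 - 1*(-11/3) = -275 + 11/3 = -814/3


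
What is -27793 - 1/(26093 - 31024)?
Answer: -137047282/4931 ≈ -27793.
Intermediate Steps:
-27793 - 1/(26093 - 31024) = -27793 - 1/(-4931) = -27793 - 1*(-1/4931) = -27793 + 1/4931 = -137047282/4931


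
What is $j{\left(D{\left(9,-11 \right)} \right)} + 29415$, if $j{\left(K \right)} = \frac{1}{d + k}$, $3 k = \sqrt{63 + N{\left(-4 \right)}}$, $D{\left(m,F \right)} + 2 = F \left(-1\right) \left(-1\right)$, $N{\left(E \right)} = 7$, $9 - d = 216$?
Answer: $\frac{11341569102}{385571} - \frac{3 \sqrt{70}}{385571} \approx 29415.0$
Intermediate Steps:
$d = -207$ ($d = 9 - 216 = -207$)
$D{\left(m,F \right)} = -2 + F$ ($D{\left(m,F \right)} = -2 + F \left(-1\right) \left(-1\right) = -2 + - F \left(-1\right) = -2 + F$)
$k = \frac{\sqrt{70}}{3}$ ($k = \frac{\sqrt{63 + 7}}{3} = \frac{\sqrt{70}}{3} \approx 2.7889$)
$j{\left(K \right)} = \frac{1}{-207 + \frac{\sqrt{70}}{3}}$
$j{\left(D{\left(9,-11 \right)} \right)} + 29415 = \left(- \frac{1863}{385571} - \frac{3 \sqrt{70}}{385571}\right) + 29415 = \frac{11341569102}{385571} - \frac{3 \sqrt{70}}{385571}$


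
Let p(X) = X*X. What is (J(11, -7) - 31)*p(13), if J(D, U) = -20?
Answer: -8619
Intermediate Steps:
p(X) = X²
(J(11, -7) - 31)*p(13) = (-20 - 31)*13² = -51*169 = -8619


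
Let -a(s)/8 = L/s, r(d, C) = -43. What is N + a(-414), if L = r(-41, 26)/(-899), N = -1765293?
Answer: -328508670077/186093 ≈ -1.7653e+6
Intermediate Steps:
L = 43/899 (L = -43/(-899) = -43*(-1/899) = 43/899 ≈ 0.047831)
a(s) = -344/(899*s)
N + a(-414) = -1765293 - 344/899/(-414) = -1765293 - 344/899*(-1/414) = -1765293 + 172/186093 = -328508670077/186093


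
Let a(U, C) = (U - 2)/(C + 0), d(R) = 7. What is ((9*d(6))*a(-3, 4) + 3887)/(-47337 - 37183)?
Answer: -15233/338080 ≈ -0.045057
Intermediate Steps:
a(U, C) = (-2 + U)/C
((9*d(6))*a(-3, 4) + 3887)/(-47337 - 37183) = ((9*7)*((-2 - 3)/4) + 3887)/(-47337 - 37183) = (63*((¼)*(-5)) + 3887)/(-84520) = (63*(-5/4) + 3887)*(-1/84520) = (-315/4 + 3887)*(-1/84520) = (15233/4)*(-1/84520) = -15233/338080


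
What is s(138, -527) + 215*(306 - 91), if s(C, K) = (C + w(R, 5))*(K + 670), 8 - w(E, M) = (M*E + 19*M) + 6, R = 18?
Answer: 39790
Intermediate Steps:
w(E, M) = 2 - 19*M - E*M (w(E, M) = 8 - ((M*E + 19*M) + 6) = 8 - ((E*M + 19*M) + 6) = 8 - ((19*M + E*M) + 6) = 8 - (6 + 19*M + E*M) = 8 + (-6 - 19*M - E*M) = 2 - 19*M - E*M)
s(C, K) = (-183 + C)*(670 + K) (s(C, K) = (C + (2 - 19*5 - 1*18*5))*(K + 670) = (C + (2 - 95 - 90))*(670 + K) = (C - 183)*(670 + K) = (-183 + C)*(670 + K))
s(138, -527) + 215*(306 - 91) = (-122610 - 183*(-527) + 670*138 + 138*(-527)) + 215*(306 - 91) = (-122610 + 96441 + 92460 - 72726) + 215*215 = -6435 + 46225 = 39790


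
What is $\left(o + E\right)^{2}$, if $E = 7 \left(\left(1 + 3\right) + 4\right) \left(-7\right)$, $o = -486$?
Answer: $770884$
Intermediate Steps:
$E = -392$ ($E = 7 \left(4 + 4\right) \left(-7\right) = 7 \cdot 8 \left(-7\right) = 56 \left(-7\right) = -392$)
$\left(o + E\right)^{2} = \left(-486 - 392\right)^{2} = \left(-878\right)^{2} = 770884$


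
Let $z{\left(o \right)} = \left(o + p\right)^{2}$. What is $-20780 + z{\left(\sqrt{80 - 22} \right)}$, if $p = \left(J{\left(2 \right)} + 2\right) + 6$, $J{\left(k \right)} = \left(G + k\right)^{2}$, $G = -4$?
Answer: $-20578 + 24 \sqrt{58} \approx -20395.0$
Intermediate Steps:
$J{\left(k \right)} = \left(-4 + k\right)^{2}$
$p = 12$ ($p = \left(\left(-4 + 2\right)^{2} + 2\right) + 6 = \left(\left(-2\right)^{2} + 2\right) + 6 = \left(4 + 2\right) + 6 = 6 + 6 = 12$)
$z{\left(o \right)} = \left(12 + o\right)^{2}$ ($z{\left(o \right)} = \left(o + 12\right)^{2} = \left(12 + o\right)^{2}$)
$-20780 + z{\left(\sqrt{80 - 22} \right)} = -20780 + \left(12 + \sqrt{80 - 22}\right)^{2} = -20780 + \left(12 + \sqrt{58}\right)^{2}$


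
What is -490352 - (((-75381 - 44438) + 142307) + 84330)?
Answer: -597170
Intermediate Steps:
-490352 - (((-75381 - 44438) + 142307) + 84330) = -490352 - ((-119819 + 142307) + 84330) = -490352 - (22488 + 84330) = -490352 - 1*106818 = -490352 - 106818 = -597170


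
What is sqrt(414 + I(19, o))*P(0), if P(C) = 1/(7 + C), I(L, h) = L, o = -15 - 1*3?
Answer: sqrt(433)/7 ≈ 2.9727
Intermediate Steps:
o = -18 (o = -15 - 3 = -18)
sqrt(414 + I(19, o))*P(0) = sqrt(414 + 19)/(7 + 0) = sqrt(433)/7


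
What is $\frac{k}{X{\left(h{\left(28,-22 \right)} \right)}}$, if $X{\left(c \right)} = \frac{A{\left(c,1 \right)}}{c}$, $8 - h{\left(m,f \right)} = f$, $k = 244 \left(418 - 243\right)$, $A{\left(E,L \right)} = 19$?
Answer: $\frac{1281000}{19} \approx 67421.0$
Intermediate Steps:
$k = 42700$ ($k = 244 \cdot 175 = 42700$)
$h{\left(m,f \right)} = 8 - f$
$X{\left(c \right)} = \frac{19}{c}$
$\frac{k}{X{\left(h{\left(28,-22 \right)} \right)}} = \frac{42700}{19 \frac{1}{8 - -22}} = \frac{42700}{19 \frac{1}{8 + 22}} = \frac{42700}{19 \cdot \frac{1}{30}} = \frac{42700}{\frac{19}{30}} = 42700 \cdot \frac{30}{19} = \frac{1281000}{19}$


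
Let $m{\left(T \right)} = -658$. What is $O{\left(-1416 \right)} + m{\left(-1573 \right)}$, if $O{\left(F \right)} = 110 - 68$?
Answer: $-616$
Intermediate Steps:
$O{\left(F \right)} = 42$
$O{\left(-1416 \right)} + m{\left(-1573 \right)} = 42 - 658 = -616$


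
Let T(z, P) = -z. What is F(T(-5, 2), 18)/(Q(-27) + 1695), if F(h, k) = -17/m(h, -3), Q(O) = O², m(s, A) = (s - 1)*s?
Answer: -17/48480 ≈ -0.00035066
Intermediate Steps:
m(s, A) = s*(-1 + s) (m(s, A) = (-1 + s)*s = s*(-1 + s))
F(h, k) = -17/(h*(-1 + h)) (F(h, k) = -17*1/(h*(-1 + h)) = -17/(h*(-1 + h)))
F(T(-5, 2), 18)/(Q(-27) + 1695) = (-17/(((-1*(-5)))*(-1 - 1*(-5))))/((-27)² + 1695) = (-17/(5*(-1 + 5)))/(729 + 1695) = -17*⅕/4/2424 = -17*⅕*¼*(1/2424) = -17/20*1/2424 = -17/48480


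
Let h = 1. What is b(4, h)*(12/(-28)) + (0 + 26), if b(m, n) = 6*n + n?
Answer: 23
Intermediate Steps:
b(m, n) = 7*n
b(4, h)*(12/(-28)) + (0 + 26) = (7*1)*(12/(-28)) + (0 + 26) = 7*(12*(-1/28)) + 26 = 7*(-3/7) + 26 = -3 + 26 = 23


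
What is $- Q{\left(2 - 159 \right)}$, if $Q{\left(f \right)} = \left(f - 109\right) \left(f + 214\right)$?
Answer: $15162$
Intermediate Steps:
$Q{\left(f \right)} = \left(-109 + f\right) \left(214 + f\right)$
$- Q{\left(2 - 159 \right)} = - (-23326 + \left(2 - 159\right)^{2} + 105 \left(2 - 159\right)) = - (-23326 + \left(-157\right)^{2} + 105 \left(-157\right)) = - (-23326 + 24649 - 16485) = \left(-1\right) \left(-15162\right) = 15162$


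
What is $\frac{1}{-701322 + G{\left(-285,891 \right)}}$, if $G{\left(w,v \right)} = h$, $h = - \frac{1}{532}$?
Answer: $- \frac{532}{373103305} \approx -1.4259 \cdot 10^{-6}$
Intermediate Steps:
$h = - \frac{1}{532}$ ($h = \left(-1\right) \frac{1}{532} = - \frac{1}{532} \approx -0.0018797$)
$G{\left(w,v \right)} = - \frac{1}{532}$
$\frac{1}{-701322 + G{\left(-285,891 \right)}} = \frac{1}{-701322 - \frac{1}{532}} = \frac{1}{- \frac{373103305}{532}} = - \frac{532}{373103305}$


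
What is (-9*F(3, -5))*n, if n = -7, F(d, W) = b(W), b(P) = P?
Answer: -315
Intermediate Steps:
F(d, W) = W
(-9*F(3, -5))*n = -9*(-5)*(-7) = 45*(-7) = -315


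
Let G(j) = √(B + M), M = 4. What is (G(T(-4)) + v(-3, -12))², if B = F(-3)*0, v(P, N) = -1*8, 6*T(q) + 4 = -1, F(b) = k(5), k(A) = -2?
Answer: 36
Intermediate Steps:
F(b) = -2
T(q) = -⅚ (T(q) = -⅔ + (⅙)*(-1) = -⅔ - ⅙ = -⅚)
v(P, N) = -8
B = 0 (B = -2*0 = 0)
G(j) = 2 (G(j) = √(0 + 4) = √4 = 2)
(G(T(-4)) + v(-3, -12))² = (2 - 8)² = (-6)² = 36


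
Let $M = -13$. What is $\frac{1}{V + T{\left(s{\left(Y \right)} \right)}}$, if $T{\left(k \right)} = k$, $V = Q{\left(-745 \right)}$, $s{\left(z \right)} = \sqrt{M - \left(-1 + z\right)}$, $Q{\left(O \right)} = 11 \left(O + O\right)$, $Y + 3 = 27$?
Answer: $- \frac{8195}{134316068} - \frac{3 i}{134316068} \approx -6.1013 \cdot 10^{-5} - 2.2335 \cdot 10^{-8} i$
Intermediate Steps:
$Y = 24$ ($Y = -3 + 27 = 24$)
$Q{\left(O \right)} = 22 O$ ($Q{\left(O \right)} = 11 \cdot 2 O = 22 O$)
$s{\left(z \right)} = \sqrt{-12 - z}$ ($s{\left(z \right)} = \sqrt{-13 - \left(-1 + z\right)} = \sqrt{-12 - z}$)
$V = -16390$ ($V = 22 \left(-745\right) = -16390$)
$\frac{1}{V + T{\left(s{\left(Y \right)} \right)}} = \frac{1}{-16390 + \sqrt{-12 - 24}} = \frac{1}{-16390 + \sqrt{-36}} = \frac{1}{-16390 + 6 i} = \frac{-16390 - 6 i}{268632136}$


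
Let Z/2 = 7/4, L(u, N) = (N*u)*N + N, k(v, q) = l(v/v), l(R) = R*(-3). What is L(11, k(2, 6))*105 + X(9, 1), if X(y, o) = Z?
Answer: 20167/2 ≈ 10084.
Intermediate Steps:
l(R) = -3*R
k(v, q) = -3 (k(v, q) = -3*v/v = -3*1 = -3)
L(u, N) = N + u*N² (L(u, N) = u*N² + N = N + u*N²)
Z = 7/2 (Z = 2*(7/4) = 7/2 ≈ 3.5000)
X(y, o) = 7/2
L(11, k(2, 6))*105 + X(9, 1) = -3*(1 - 3*11)*105 + 7/2 = -3*(1 - 33)*105 + 7/2 = -3*(-32)*105 + 7/2 = 96*105 + 7/2 = 10080 + 7/2 = 20167/2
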